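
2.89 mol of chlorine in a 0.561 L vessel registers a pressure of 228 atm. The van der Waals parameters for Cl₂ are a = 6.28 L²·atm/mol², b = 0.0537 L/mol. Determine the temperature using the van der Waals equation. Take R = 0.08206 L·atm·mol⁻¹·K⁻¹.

T ≈ 675.3 K

T = (P + a n²/V²)(V − nb)/(nR)
P + a n²/V² = 228 + (6.28)(2.89)²/(0.561)² = 394.66 atm
V − nb = 0.561 − (2.89)(0.0537) = 0.40581 L
T = (394.66)(0.40581)/((2.89)(0.08206)) = 675.3 K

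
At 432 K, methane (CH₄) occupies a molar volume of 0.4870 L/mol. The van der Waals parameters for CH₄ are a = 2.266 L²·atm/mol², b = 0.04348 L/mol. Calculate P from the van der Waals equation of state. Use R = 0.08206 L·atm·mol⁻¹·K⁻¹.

P ≈ 70.37 atm

P = RT/(V_m − b) − a/V_m²
RT/(V_m − b) = (0.08206)(432)/(0.4870 − 0.04348) = 35.450/0.44352 = 79.929 atm
a/V_m² = 2.266/(0.4870)² = 9.5544 atm
P = 79.929 − 9.5544 = 70.37 atm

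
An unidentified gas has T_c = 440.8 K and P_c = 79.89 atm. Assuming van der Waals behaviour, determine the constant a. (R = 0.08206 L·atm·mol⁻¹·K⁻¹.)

From T_c = 8a/(27Rb) and P_c = a/(27b²): a = 27 R² T_c²/(64 P_c).
a = 27×(0.08206)²×(440.8)²/(64×79.89) = 35327/5113.0 = 6.909 L²·atm/mol²

a ≈ 6.909 L²·atm/mol²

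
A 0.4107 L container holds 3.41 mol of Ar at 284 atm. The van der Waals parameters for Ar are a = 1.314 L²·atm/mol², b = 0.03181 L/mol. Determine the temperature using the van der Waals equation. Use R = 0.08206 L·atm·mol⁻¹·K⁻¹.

T ≈ 404.6 K

T = (P + a n²/V²)(V − nb)/(nR)
P + a n²/V² = 284 + (1.314)(3.41)²/(0.4107)² = 374.58 atm
V − nb = 0.4107 − (3.41)(0.03181) = 0.30223 L
T = (374.58)(0.30223)/((3.41)(0.08206)) = 404.6 K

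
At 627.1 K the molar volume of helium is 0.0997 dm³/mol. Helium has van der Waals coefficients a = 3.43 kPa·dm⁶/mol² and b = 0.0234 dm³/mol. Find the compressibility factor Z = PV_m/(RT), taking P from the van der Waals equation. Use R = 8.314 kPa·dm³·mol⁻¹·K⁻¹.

P = RT/(V_m − b) − a/V_m² = (8.314)(627.1)/(0.0997 − 0.0234) − 3.43/(0.0997)²
  = 5213.7/0.076300 − 345.07 = 68332 − 345.07 = 67987 kPa
Z = PV_m/(RT) = (67987)(0.0997)/((8.314)(627.1)) = 6778.3/5213.7 = 1.300

Z ≈ 1.300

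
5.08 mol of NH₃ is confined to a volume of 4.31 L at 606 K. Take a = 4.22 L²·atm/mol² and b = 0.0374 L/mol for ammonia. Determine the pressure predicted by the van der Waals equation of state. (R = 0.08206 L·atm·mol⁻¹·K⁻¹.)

P = nRT/(V − nb) − a n²/V²
nRT/(V − nb) = (5.08)(0.08206)(606)/(4.31 − 5.08×0.0374) = 252.62/4.1200 = 61.316 atm
a n²/V² = (4.22)(5.08)²/(4.31)² = 5.8625 atm
P = 61.316 − 5.8625 = 55.45 atm

P ≈ 55.45 atm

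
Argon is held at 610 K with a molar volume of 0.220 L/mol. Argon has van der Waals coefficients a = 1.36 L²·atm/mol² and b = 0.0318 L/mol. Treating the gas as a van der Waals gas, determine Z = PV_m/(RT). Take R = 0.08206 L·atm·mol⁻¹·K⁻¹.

Z ≈ 1.045

P = RT/(V_m − b) − a/V_m² = (0.08206)(610)/(0.220 − 0.0318) − 1.36/(0.220)²
  = 50.057/0.18820 − 28.099 = 265.98 − 28.099 = 237.88 atm
Z = PV_m/(RT) = (237.88)(0.220)/((0.08206)(610)) = 52.334/50.057 = 1.045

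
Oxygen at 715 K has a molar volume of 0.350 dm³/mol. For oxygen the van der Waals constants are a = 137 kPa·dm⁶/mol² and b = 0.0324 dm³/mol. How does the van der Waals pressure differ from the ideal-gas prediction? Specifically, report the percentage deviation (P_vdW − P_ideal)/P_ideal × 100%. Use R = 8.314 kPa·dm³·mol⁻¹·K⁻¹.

Ideal: P_ideal = RT/V_m = (8.314)(715)/0.350 = 16984.3 kPa
vdW: P = RT/(V_m − b) − a/V_m² = 5944.51/0.317600 − 137/0.122500 = 18717.0 − 1118.37 = 17598.6 kPa
% deviation = (17598.6 − 16984.3)/16984.3 × 100% = 3.62%

3.62 %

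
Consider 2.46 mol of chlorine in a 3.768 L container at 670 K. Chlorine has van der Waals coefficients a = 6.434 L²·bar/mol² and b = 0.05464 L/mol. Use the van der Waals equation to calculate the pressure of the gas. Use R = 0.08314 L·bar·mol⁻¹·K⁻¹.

P ≈ 34.97 bar

P = nRT/(V − nb) − a n²/V²
nRT/(V − nb) = (2.46)(0.08314)(670)/(3.768 − 2.46×0.05464) = 137.03/3.6336 = 37.712 bar
a n²/V² = (6.434)(2.46)²/(3.768)² = 2.7424 bar
P = 37.712 − 2.7424 = 34.97 bar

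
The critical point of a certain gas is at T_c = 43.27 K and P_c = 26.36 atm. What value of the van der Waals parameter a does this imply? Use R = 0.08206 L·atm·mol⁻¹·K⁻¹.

From T_c = 8a/(27Rb) and P_c = a/(27b²): a = 27 R² T_c²/(64 P_c).
a = 27×(0.08206)²×(43.27)²/(64×26.36) = 340.41/1687.0 = 0.2018 L²·atm/mol²

a ≈ 0.2018 L²·atm/mol²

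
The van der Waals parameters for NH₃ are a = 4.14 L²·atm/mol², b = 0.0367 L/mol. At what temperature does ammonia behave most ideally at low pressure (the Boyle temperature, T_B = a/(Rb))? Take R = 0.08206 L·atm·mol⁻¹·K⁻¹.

For a van der Waals gas the second virial coefficient B₂ = b − a/(RT) vanishes at T_B = a/(Rb).
T_B = 4.14/(0.08206×0.0367) = 4.14/0.0030116 = 1375 K

T_B ≈ 1375 K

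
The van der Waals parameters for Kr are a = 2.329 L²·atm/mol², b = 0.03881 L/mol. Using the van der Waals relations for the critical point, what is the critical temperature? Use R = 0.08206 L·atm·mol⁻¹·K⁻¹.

T_c ≈ 216.7 K

For a van der Waals gas, T_c = 8a/(27Rb).
T_c = 8×2.329/(27×0.08206×0.03881) = 18.632/0.085988 = 216.7 K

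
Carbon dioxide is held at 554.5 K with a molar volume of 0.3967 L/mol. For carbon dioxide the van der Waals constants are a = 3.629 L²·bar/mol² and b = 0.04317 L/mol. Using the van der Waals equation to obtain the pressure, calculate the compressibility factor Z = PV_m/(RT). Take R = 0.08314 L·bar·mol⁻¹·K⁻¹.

Z ≈ 0.9237

P = RT/(V_m − b) − a/V_m² = (0.08314)(554.5)/(0.3967 − 0.04317) − 3.629/(0.3967)²
  = 46.101/0.35353 − 23.060 = 130.40 − 23.060 = 107.34 bar
Z = PV_m/(RT) = (107.34)(0.3967)/((0.08314)(554.5)) = 42.582/46.101 = 0.9237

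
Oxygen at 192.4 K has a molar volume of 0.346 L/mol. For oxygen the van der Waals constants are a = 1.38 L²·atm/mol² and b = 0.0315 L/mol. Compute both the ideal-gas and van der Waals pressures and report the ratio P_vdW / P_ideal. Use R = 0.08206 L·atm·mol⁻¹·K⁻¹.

P_vdW / P_ideal ≈ 0.8475

Ideal: P_ideal = RT/V_m = (0.08206)(192.4)/0.346 = 45.6311 atm
vdW: P = RT/(V_m − b) − a/V_m² = 15.7883/0.314500 − 1.38/0.119716 = 50.2013 − 11.5273 = 38.6740 atm
Ratio = 38.6740/45.6311 = 0.8475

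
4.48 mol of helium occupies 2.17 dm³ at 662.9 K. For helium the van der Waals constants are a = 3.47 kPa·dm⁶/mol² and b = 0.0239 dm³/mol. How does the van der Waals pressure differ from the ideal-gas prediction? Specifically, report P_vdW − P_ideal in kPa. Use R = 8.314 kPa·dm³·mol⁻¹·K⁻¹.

Ideal: P_ideal = nRT/V = (4.48)(8.314)(662.9)/2.17 = 11378.3 kPa
vdW: P = nRT/(V − nb) − a n²/V² = 24690.9/2.06293 − 69.6443/4.70890 = 11968.9 − 14.7899 = 11954.1 kPa
ΔP = 11954.1 − 11378.3 = 576 kPa

ΔP ≈ 576 kPa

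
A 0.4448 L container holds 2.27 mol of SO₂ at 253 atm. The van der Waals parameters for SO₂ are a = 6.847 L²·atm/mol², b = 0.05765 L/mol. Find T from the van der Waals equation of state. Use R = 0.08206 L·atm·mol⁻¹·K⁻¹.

T ≈ 726.9 K

T = (P + a n²/V²)(V − nb)/(nR)
P + a n²/V² = 253 + (6.847)(2.27)²/(0.4448)² = 431.33 atm
V − nb = 0.4448 − (2.27)(0.05765) = 0.31393 L
T = (431.33)(0.31393)/((2.27)(0.08206)) = 726.9 K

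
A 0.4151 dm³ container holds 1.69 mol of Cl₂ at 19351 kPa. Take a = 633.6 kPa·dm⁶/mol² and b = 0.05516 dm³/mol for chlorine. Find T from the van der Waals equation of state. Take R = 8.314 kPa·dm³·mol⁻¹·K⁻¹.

T = (P + a n²/V²)(V − nb)/(nR)
P + a n²/V² = 19351 + (633.6)(1.69)²/(0.4151)² = 29853 kPa
V − nb = 0.4151 − (1.69)(0.05516) = 0.32188 dm³
T = (29853)(0.32188)/((1.69)(8.314)) = 683.9 K

T ≈ 683.9 K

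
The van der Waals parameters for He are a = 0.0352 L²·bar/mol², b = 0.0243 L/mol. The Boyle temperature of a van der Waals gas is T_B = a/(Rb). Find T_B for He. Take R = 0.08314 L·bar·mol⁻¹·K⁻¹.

T_B ≈ 17.42 K

For a van der Waals gas the second virial coefficient B₂ = b − a/(RT) vanishes at T_B = a/(Rb).
T_B = 0.0352/(0.08314×0.0243) = 0.0352/0.0020203 = 17.42 K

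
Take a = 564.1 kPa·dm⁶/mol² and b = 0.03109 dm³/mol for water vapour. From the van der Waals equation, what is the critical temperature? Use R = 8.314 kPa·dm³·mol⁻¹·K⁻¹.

For a van der Waals gas, T_c = 8a/(27Rb).
T_c = 8×564.1/(27×8.314×0.03109) = 4512.8/6.9790 = 646.6 K

T_c ≈ 646.6 K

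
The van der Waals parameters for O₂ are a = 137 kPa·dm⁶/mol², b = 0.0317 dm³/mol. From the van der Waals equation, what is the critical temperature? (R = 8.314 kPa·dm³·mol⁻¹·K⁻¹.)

For a van der Waals gas, T_c = 8a/(27Rb).
T_c = 8×137/(27×8.314×0.0317) = 1096.0/7.1160 = 154.0 K

T_c ≈ 154.0 K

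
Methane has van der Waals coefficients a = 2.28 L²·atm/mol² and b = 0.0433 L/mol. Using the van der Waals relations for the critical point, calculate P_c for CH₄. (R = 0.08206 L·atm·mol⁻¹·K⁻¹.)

P_c ≈ 45.04 atm

For a van der Waals gas, P_c = a/(27b²).
P_c = 2.28/(27×(0.0433)²) = 2.28/0.050622 = 45.04 atm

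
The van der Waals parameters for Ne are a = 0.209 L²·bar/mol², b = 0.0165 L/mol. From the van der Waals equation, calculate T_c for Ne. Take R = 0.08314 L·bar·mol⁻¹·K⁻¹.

T_c ≈ 45.14 K

For a van der Waals gas, T_c = 8a/(27Rb).
T_c = 8×0.209/(27×0.08314×0.0165) = 1.6720/0.037039 = 45.14 K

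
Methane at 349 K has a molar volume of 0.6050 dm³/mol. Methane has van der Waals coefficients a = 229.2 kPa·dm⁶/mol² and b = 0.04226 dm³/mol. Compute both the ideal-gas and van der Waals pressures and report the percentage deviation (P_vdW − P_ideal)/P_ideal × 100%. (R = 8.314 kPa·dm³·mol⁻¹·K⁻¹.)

Ideal: P_ideal = RT/V_m = (8.314)(349)/0.6050 = 4796.01 kPa
vdW: P = RT/(V_m − b) − a/V_m² = 2901.59/0.562740 − 229.2/0.366025 = 5156.18 − 626.187 = 4529.99 kPa
% deviation = (4529.99 − 4796.01)/4796.01 × 100% = -5.55%

-5.55 %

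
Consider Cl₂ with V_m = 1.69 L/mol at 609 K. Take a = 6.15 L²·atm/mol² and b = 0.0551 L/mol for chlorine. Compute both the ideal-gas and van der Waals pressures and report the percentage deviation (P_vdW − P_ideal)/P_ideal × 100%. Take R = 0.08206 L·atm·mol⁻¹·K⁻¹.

-3.91 %

Ideal: P_ideal = RT/V_m = (0.08206)(609)/1.69 = 29.5707 atm
vdW: P = RT/(V_m − b) − a/V_m² = 49.9745/1.63490 − 6.15/2.85610 = 30.5673 − 2.15329 = 28.4140 atm
% deviation = (28.4140 − 29.5707)/29.5707 × 100% = -3.91%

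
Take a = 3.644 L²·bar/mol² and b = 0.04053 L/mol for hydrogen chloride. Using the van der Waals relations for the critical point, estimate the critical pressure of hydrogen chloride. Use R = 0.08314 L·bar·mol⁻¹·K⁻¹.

P_c ≈ 82.16 bar

For a van der Waals gas, P_c = a/(27b²).
P_c = 3.644/(27×(0.04053)²) = 3.644/0.044352 = 82.16 bar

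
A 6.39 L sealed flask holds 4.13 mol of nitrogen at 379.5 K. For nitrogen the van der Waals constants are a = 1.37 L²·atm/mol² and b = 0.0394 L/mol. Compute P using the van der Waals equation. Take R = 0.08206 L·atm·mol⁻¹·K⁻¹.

P ≈ 20.08 atm

P = nRT/(V − nb) − a n²/V²
nRT/(V − nb) = (4.13)(0.08206)(379.5)/(6.39 − 4.13×0.0394) = 128.62/6.2273 = 20.654 atm
a n²/V² = (1.37)(4.13)²/(6.39)² = 0.57229 atm
P = 20.654 − 0.57229 = 20.08 atm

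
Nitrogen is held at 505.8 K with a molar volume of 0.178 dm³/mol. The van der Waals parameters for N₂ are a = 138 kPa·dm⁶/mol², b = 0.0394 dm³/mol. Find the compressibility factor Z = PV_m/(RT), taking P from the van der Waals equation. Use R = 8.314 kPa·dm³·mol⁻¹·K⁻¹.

Z ≈ 1.100

P = RT/(V_m − b) − a/V_m² = (8.314)(505.8)/(0.178 − 0.0394) − 138/(0.178)²
  = 4205.2/0.13860 − 4355.5 = 30341 − 4355.5 = 25986 kPa
Z = PV_m/(RT) = (25986)(0.178)/((8.314)(505.8)) = 4625.5/4205.2 = 1.100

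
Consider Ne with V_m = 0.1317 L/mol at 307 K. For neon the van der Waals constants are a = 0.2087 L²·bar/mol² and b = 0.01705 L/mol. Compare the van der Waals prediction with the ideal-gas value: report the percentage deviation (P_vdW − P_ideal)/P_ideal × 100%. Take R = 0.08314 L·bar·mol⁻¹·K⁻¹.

Ideal: P_ideal = RT/V_m = (0.08314)(307)/0.1317 = 193.804 bar
vdW: P = RT/(V_m − b) − a/V_m² = 25.5240/0.114650 − 0.2087/0.0173449 = 222.625 − 12.0324 = 210.593 bar
% deviation = (210.593 − 193.804)/193.804 × 100% = 8.66%

8.66 %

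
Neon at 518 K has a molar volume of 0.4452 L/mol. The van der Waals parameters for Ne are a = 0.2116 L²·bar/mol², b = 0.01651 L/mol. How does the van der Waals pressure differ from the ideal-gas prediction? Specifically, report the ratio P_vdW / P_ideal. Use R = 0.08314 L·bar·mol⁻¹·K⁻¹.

Ideal: P_ideal = RT/V_m = (0.08314)(518)/0.4452 = 96.7352 bar
vdW: P = RT/(V_m − b) − a/V_m² = 43.0665/0.428690 − 0.2116/0.198203 = 100.461 − 1.06759 = 99.393 bar
Ratio = 99.393/96.7352 = 1.027

P_vdW / P_ideal ≈ 1.027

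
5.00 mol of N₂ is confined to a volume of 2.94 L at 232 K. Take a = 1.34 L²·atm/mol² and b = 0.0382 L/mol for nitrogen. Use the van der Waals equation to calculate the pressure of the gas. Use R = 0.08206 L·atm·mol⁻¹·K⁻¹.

P = nRT/(V − nb) − a n²/V²
nRT/(V − nb) = (5.00)(0.08206)(232)/(2.94 − 5.00×0.0382) = 95.190/2.7490 = 34.627 atm
a n²/V² = (1.34)(5.00)²/(2.94)² = 3.8757 atm
P = 34.627 − 3.8757 = 30.75 atm

P ≈ 30.75 atm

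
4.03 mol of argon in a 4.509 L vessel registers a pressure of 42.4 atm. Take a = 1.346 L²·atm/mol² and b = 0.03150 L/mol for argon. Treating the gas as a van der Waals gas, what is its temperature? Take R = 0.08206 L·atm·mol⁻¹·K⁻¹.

T ≈ 576.1 K

T = (P + a n²/V²)(V − nb)/(nR)
P + a n²/V² = 42.4 + (1.346)(4.03)²/(4.509)² = 43.475 atm
V − nb = 4.509 − (4.03)(0.03150) = 4.3821 L
T = (43.475)(4.3821)/((4.03)(0.08206)) = 576.1 K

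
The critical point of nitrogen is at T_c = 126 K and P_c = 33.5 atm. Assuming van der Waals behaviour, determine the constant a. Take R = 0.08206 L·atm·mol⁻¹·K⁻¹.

From T_c = 8a/(27Rb) and P_c = a/(27b²): a = 27 R² T_c²/(64 P_c).
a = 27×(0.08206)²×(126)²/(64×33.5) = 2886.5/2144.0 = 1.346 L²·atm/mol²

a ≈ 1.346 L²·atm/mol²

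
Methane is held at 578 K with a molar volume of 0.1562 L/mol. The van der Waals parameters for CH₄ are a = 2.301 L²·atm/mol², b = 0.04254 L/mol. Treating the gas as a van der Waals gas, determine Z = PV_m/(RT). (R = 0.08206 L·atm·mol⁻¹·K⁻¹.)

P = RT/(V_m − b) − a/V_m² = (0.08206)(578)/(0.1562 − 0.04254) − 2.301/(0.1562)²
  = 47.431/0.11366 − 94.309 = 417.31 − 94.309 = 323.00 atm
Z = PV_m/(RT) = (323.00)(0.1562)/((0.08206)(578)) = 50.453/47.431 = 1.064

Z ≈ 1.064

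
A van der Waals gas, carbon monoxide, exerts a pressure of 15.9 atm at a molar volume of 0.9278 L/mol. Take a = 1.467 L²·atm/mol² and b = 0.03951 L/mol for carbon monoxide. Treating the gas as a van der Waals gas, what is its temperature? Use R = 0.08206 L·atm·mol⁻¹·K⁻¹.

T ≈ 190.6 K

T = (P + a/V_m²)(V_m − b)/R
P + a/V_m² = 15.9 + 1.467/(0.9278)² = 17.604 atm
V_m − b = 0.9278 − 0.03951 = 0.88829 L/mol
T = (17.604)(0.88829)/0.08206 = 190.6 K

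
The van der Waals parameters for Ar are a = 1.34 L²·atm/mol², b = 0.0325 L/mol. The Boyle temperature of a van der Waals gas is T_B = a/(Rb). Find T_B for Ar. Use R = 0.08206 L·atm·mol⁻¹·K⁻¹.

For a van der Waals gas the second virial coefficient B₂ = b − a/(RT) vanishes at T_B = a/(Rb).
T_B = 1.34/(0.08206×0.0325) = 1.34/0.0026670 = 502.4 K

T_B ≈ 502.4 K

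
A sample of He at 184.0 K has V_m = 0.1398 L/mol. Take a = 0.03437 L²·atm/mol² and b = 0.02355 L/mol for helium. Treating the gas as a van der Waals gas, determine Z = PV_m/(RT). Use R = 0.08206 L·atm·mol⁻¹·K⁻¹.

Z ≈ 1.186

P = RT/(V_m − b) − a/V_m² = (0.08206)(184.0)/(0.1398 − 0.02355) − 0.03437/(0.1398)²
  = 15.099/0.11625 − 1.7586 = 129.88 − 1.7586 = 128.12 atm
Z = PV_m/(RT) = (128.12)(0.1398)/((0.08206)(184.0)) = 17.911/15.099 = 1.186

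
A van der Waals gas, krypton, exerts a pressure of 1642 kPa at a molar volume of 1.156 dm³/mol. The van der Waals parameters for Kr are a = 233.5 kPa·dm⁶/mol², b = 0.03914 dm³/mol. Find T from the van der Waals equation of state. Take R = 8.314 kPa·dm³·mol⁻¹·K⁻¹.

T ≈ 244.1 K

T = (P + a/V_m²)(V_m − b)/R
P + a/V_m² = 1642 + 233.5/(1.156)² = 1816.7 kPa
V_m − b = 1.156 − 0.03914 = 1.1169 dm³/mol
T = (1816.7)(1.1169)/8.314 = 244.1 K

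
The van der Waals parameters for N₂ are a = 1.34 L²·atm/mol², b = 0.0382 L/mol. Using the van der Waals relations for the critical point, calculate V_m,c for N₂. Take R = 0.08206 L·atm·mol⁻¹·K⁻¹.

V_m,c ≈ 0.1146 L/mol

For a van der Waals gas, V_m,c = 3b.
V_m,c = 3×0.0382 = 0.1146 L/mol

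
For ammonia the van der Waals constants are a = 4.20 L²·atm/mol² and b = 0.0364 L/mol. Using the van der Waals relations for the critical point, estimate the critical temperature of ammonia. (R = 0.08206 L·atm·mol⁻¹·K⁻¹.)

For a van der Waals gas, T_c = 8a/(27Rb).
T_c = 8×4.20/(27×0.08206×0.0364) = 33.600/0.080649 = 416.6 K

T_c ≈ 416.6 K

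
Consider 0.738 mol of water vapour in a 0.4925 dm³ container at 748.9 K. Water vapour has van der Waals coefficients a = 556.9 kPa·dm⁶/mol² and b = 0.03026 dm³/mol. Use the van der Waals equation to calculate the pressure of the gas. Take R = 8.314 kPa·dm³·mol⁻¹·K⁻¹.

P = nRT/(V − nb) − a n²/V²
nRT/(V − nb) = (0.738)(8.314)(748.9)/(0.4925 − 0.738×0.03026) = 4595.0/0.47017 = 9773.1 kPa
a n²/V² = (556.9)(0.738)²/(0.4925)² = 1250.5 kPa
P = 9773.1 − 1250.5 = 8523 kPa

P ≈ 8523 kPa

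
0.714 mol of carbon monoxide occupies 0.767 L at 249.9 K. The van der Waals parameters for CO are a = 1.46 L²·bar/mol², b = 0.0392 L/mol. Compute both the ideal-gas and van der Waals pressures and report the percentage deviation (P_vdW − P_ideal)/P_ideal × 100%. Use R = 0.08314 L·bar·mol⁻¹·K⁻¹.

Ideal: P_ideal = nRT/V = (0.714)(0.08314)(249.9)/0.767 = 19.3410 bar
vdW: P = nRT/(V − nb) − a n²/V² = 14.8346/0.739011 − 0.744302/0.588289 = 20.0736 − 1.26520 = 18.8084 bar
% deviation = (18.8084 − 19.3410)/19.3410 × 100% = -2.75%

-2.75 %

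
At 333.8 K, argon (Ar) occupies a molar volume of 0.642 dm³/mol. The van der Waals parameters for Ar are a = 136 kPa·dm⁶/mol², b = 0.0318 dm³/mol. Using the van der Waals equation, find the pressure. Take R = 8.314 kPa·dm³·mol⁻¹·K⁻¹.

P = RT/(V_m − b) − a/V_m²
RT/(V_m − b) = (8.314)(333.8)/(0.642 − 0.0318) = 2775.2/0.61020 = 4548.0 kPa
a/V_m² = 136/(0.642)² = 329.97 kPa
P = 4548.0 − 329.97 = 4218 kPa

P ≈ 4218 kPa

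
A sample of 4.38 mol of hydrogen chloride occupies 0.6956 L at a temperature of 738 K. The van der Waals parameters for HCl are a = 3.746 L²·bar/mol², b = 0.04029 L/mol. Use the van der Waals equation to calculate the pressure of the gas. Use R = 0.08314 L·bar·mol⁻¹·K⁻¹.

P ≈ 369.2 bar

P = nRT/(V − nb) − a n²/V²
nRT/(V − nb) = (4.38)(0.08314)(738)/(0.6956 − 4.38×0.04029) = 268.75/0.51913 = 517.69 bar
a n²/V² = (3.746)(4.38)²/(0.6956)² = 148.52 bar
P = 517.69 − 148.52 = 369.2 bar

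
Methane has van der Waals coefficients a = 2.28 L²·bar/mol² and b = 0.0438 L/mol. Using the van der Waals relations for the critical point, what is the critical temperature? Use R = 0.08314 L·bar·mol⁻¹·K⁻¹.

T_c ≈ 185.5 K

For a van der Waals gas, T_c = 8a/(27Rb).
T_c = 8×2.28/(27×0.08314×0.0438) = 18.240/0.098321 = 185.5 K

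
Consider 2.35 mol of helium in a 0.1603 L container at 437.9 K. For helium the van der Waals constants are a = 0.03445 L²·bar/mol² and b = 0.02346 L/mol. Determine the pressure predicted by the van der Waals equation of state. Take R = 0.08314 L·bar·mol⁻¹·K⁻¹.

P = nRT/(V − nb) − a n²/V²
nRT/(V − nb) = (2.35)(0.08314)(437.9)/(0.1603 − 2.35×0.02346) = 85.556/0.10517 = 813.50 bar
a n²/V² = (0.03445)(2.35)²/(0.1603)² = 7.4039 bar
P = 813.50 − 7.4039 = 806.1 bar

P ≈ 806.1 bar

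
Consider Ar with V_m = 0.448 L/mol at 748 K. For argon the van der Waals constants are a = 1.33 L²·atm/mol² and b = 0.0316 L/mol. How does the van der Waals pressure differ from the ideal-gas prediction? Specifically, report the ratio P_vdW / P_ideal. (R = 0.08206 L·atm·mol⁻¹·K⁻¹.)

Ideal: P_ideal = RT/V_m = (0.08206)(748)/0.448 = 137.011 atm
vdW: P = RT/(V_m − b) − a/V_m² = 61.3809/0.416400 − 1.33/0.200704 = 147.409 − 6.62667 = 140.782 atm
Ratio = 140.782/137.011 = 1.028

P_vdW / P_ideal ≈ 1.028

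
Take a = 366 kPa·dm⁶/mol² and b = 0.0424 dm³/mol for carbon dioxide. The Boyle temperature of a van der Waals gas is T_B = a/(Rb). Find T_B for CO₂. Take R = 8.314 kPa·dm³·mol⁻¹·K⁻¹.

T_B ≈ 1038 K

For a van der Waals gas the second virial coefficient B₂ = b − a/(RT) vanishes at T_B = a/(Rb).
T_B = 366/(8.314×0.0424) = 366/0.35251 = 1038 K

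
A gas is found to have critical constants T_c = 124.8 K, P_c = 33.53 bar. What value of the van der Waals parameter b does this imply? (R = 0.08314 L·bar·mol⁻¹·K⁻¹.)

From T_c = 8a/(27Rb) and P_c = a/(27b²): b = R T_c/(8 P_c).
b = (0.08314)(124.8)/(8×33.53) = 10.376/268.24 = 0.03868 L/mol

b ≈ 0.03868 L/mol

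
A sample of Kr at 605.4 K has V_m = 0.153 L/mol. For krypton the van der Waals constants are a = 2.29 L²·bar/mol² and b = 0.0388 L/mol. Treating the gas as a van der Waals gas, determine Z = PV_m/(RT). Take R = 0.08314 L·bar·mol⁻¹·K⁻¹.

P = RT/(V_m − b) − a/V_m² = (0.08314)(605.4)/(0.153 − 0.0388) − 2.29/(0.153)²
  = 50.333/0.11420 − 97.826 = 440.74 − 97.826 = 342.91 bar
Z = PV_m/(RT) = (342.91)(0.153)/((0.08314)(605.4)) = 52.465/50.333 = 1.042

Z ≈ 1.042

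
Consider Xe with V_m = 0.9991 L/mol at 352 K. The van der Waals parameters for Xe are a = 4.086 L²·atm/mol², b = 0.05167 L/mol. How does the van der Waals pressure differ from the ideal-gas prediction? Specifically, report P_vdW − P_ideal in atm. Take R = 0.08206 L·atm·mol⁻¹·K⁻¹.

Ideal: P_ideal = RT/V_m = (0.08206)(352)/0.9991 = 28.9111 atm
vdW: P = RT/(V_m − b) − a/V_m² = 28.8851/0.947430 − 4.086/0.998201 = 30.4878 − 4.09336 = 26.3944 atm
ΔP = 26.3944 − 28.9111 = -2.517 atm

ΔP ≈ -2.517 atm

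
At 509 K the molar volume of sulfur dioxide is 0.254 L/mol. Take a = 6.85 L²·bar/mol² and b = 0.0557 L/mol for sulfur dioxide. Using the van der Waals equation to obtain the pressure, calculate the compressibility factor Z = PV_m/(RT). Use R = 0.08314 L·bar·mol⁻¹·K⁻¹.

P = RT/(V_m − b) − a/V_m² = (0.08314)(509)/(0.254 − 0.0557) − 6.85/(0.254)²
  = 42.318/0.19830 − 106.18 = 213.40 − 106.18 = 107.22 bar
Z = PV_m/(RT) = (107.22)(0.254)/((0.08314)(509)) = 27.234/42.318 = 0.6436

Z ≈ 0.6436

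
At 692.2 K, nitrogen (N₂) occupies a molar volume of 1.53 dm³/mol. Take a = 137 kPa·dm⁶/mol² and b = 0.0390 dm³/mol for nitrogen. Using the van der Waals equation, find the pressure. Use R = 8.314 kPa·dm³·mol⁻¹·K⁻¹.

P ≈ 3801 kPa

P = RT/(V_m − b) − a/V_m²
RT/(V_m − b) = (8.314)(692.2)/(1.53 − 0.0390) = 5755.0/1.4910 = 3859.8 kPa
a/V_m² = 137/(1.53)² = 58.524 kPa
P = 3859.8 − 58.524 = 3801 kPa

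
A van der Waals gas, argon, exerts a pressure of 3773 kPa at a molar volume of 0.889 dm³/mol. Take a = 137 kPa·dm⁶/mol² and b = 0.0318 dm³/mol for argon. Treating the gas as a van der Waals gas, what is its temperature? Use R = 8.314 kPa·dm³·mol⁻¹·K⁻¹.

T ≈ 406.9 K

T = (P + a/V_m²)(V_m − b)/R
P + a/V_m² = 3773 + 137/(0.889)² = 3946.3 kPa
V_m − b = 0.889 − 0.0318 = 0.85720 dm³/mol
T = (3946.3)(0.85720)/8.314 = 406.9 K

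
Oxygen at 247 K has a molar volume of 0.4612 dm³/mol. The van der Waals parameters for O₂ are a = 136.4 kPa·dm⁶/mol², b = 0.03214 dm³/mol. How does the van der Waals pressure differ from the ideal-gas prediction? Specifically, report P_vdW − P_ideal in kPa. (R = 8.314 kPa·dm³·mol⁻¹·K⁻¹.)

Ideal: P_ideal = RT/V_m = (8.314)(247)/0.4612 = 4452.64 kPa
vdW: P = RT/(V_m − b) − a/V_m² = 2053.56/0.429060 − 136.4/0.212705 = 4786.18 − 641.264 = 4144.92 kPa
ΔP = 4144.92 − 4452.64 = -307.7 kPa

ΔP ≈ -307.7 kPa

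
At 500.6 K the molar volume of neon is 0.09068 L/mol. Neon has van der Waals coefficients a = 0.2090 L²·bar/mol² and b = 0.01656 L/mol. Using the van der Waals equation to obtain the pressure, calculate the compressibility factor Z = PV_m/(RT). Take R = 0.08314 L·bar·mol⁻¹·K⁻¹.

P = RT/(V_m − b) − a/V_m² = (0.08314)(500.6)/(0.09068 − 0.01656) − 0.2090/(0.09068)²
  = 41.620/0.074120 − 25.417 = 561.52 − 25.417 = 536.10 bar
Z = PV_m/(RT) = (536.10)(0.09068)/((0.08314)(500.6)) = 48.614/41.620 = 1.168

Z ≈ 1.168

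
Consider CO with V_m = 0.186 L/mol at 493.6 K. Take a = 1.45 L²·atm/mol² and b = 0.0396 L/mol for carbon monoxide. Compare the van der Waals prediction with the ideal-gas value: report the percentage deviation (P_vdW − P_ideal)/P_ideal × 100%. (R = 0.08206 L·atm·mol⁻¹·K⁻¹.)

7.80 %

Ideal: P_ideal = RT/V_m = (0.08206)(493.6)/0.186 = 217.768 atm
vdW: P = RT/(V_m − b) − a/V_m² = 40.5048/0.146400 − 1.45/0.0345960 = 276.672 − 41.9124 = 234.760 atm
% deviation = (234.760 − 217.768)/217.768 × 100% = 7.80%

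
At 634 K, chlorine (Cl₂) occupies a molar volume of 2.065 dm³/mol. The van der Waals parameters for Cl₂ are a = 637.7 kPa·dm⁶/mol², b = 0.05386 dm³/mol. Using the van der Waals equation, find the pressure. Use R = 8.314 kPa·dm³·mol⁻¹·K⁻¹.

P ≈ 2471 kPa

P = RT/(V_m − b) − a/V_m²
RT/(V_m − b) = (8.314)(634)/(2.065 − 0.05386) = 5271.1/2.0111 = 2621.0 kPa
a/V_m² = 637.7/(2.065)² = 149.55 kPa
P = 2621.0 − 149.55 = 2471 kPa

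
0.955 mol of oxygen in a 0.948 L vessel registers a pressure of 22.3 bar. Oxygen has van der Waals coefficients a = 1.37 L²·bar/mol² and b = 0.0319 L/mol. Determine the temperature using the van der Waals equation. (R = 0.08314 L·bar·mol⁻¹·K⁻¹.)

T = (P + a n²/V²)(V − nb)/(nR)
P + a n²/V² = 22.3 + (1.37)(0.955)²/(0.948)² = 23.690 bar
V − nb = 0.948 − (0.955)(0.0319) = 0.91754 L
T = (23.690)(0.91754)/((0.955)(0.08314)) = 273.8 K

T ≈ 273.8 K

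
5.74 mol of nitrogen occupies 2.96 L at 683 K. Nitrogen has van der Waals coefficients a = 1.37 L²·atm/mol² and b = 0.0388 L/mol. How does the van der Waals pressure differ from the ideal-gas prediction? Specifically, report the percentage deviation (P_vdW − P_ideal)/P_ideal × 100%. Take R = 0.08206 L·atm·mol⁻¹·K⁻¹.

3.40 %

Ideal: P_ideal = nRT/V = (5.74)(0.08206)(683)/2.96 = 108.686 atm
vdW: P = nRT/(V − nb) − a n²/V² = 321.710/2.73729 − 45.1382/8.76160 = 117.529 − 5.15182 = 112.377 atm
% deviation = (112.377 − 108.686)/108.686 × 100% = 3.40%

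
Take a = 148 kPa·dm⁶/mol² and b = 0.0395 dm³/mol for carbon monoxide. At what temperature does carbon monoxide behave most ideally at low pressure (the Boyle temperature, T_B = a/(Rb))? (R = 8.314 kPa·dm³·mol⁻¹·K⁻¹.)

T_B ≈ 450.7 K

For a van der Waals gas the second virial coefficient B₂ = b − a/(RT) vanishes at T_B = a/(Rb).
T_B = 148/(8.314×0.0395) = 148/0.32840 = 450.7 K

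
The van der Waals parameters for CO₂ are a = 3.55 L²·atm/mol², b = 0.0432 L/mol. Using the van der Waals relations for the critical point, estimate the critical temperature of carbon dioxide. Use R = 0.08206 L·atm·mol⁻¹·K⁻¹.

For a van der Waals gas, T_c = 8a/(27Rb).
T_c = 8×3.55/(27×0.08206×0.0432) = 28.400/0.095715 = 296.7 K

T_c ≈ 296.7 K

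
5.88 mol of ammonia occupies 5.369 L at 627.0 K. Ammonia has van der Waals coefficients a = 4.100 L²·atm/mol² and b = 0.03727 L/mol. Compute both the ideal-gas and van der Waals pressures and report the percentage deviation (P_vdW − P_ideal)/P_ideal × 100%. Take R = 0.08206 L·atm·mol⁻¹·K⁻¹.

-4.47 %

Ideal: P_ideal = nRT/V = (5.88)(0.08206)(627.0)/5.369 = 56.3486 atm
vdW: P = nRT/(V − nb) − a n²/V² = 302.536/5.14985 − 141.755/28.8262 = 58.7466 − 4.91757 = 53.8290 atm
% deviation = (53.8290 − 56.3486)/56.3486 × 100% = -4.47%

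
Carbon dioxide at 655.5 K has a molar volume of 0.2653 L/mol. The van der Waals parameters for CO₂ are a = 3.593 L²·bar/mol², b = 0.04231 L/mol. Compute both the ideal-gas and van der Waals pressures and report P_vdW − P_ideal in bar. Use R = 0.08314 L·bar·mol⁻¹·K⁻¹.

Ideal: P_ideal = RT/V_m = (0.08314)(655.5)/0.2653 = 205.421 bar
vdW: P = RT/(V_m − b) − a/V_m² = 54.4983/0.222990 − 3.593/0.0703841 = 244.398 − 51.0485 = 193.350 bar
ΔP = 193.350 − 205.421 = -12.07 bar

ΔP ≈ -12.07 bar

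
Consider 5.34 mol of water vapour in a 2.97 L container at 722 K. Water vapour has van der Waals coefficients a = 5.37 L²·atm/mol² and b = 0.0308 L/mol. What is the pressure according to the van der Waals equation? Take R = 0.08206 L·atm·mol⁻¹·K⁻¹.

P = nRT/(V − nb) − a n²/V²
nRT/(V − nb) = (5.34)(0.08206)(722)/(2.97 − 5.34×0.0308) = 316.38/2.8055 = 112.77 atm
a n²/V² = (5.37)(5.34)²/(2.97)² = 17.360 atm
P = 112.77 − 17.360 = 95.41 atm

P ≈ 95.41 atm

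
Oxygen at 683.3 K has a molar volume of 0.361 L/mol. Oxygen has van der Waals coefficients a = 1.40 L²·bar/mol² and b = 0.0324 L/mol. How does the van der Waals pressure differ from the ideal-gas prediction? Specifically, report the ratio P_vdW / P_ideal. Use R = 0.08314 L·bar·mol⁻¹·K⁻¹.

P_vdW / P_ideal ≈ 1.030

Ideal: P_ideal = RT/V_m = (0.08314)(683.3)/0.361 = 157.367 bar
vdW: P = RT/(V_m − b) − a/V_m² = 56.8096/0.328600 − 1.40/0.130321 = 172.884 − 10.7427 = 162.141 bar
Ratio = 162.141/157.367 = 1.030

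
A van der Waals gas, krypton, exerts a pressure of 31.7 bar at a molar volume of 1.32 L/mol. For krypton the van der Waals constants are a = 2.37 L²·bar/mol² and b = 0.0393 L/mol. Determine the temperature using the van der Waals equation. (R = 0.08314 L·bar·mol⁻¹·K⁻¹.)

T ≈ 509.3 K

T = (P + a/V_m²)(V_m − b)/R
P + a/V_m² = 31.7 + 2.37/(1.32)² = 33.060 bar
V_m − b = 1.32 − 0.0393 = 1.2807 L/mol
T = (33.060)(1.2807)/0.08314 = 509.3 K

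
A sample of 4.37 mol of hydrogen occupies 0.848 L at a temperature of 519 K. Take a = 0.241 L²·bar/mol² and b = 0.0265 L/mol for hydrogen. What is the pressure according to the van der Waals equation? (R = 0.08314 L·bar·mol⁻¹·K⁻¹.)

P ≈ 251.1 bar

P = nRT/(V − nb) − a n²/V²
nRT/(V − nb) = (4.37)(0.08314)(519)/(0.848 − 4.37×0.0265) = 188.56/0.73220 = 257.53 bar
a n²/V² = (0.241)(4.37)²/(0.848)² = 6.4001 bar
P = 257.53 − 6.4001 = 251.1 bar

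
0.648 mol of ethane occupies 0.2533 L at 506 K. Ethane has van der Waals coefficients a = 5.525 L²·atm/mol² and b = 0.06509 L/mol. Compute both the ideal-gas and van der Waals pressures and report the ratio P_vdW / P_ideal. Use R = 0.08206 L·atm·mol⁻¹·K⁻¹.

Ideal: P_ideal = nRT/V = (0.648)(0.08206)(506)/0.2533 = 106.224 atm
vdW: P = nRT/(V − nb) − a n²/V² = 26.9065/0.211122 − 2.31997/0.0641609 = 127.445 − 36.1586 = 91.286 atm
Ratio = 91.286/106.224 = 0.8594

P_vdW / P_ideal ≈ 0.8594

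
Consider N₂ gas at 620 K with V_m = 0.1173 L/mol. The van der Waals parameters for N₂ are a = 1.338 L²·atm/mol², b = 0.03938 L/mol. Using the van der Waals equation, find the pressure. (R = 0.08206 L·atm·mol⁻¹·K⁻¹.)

P = RT/(V_m − b) − a/V_m²
RT/(V_m − b) = (0.08206)(620)/(0.1173 − 0.03938) = 50.877/0.077920 = 652.94 atm
a/V_m² = 1.338/(0.1173)² = 97.243 atm
P = 652.94 − 97.243 = 555.7 atm

P ≈ 555.7 atm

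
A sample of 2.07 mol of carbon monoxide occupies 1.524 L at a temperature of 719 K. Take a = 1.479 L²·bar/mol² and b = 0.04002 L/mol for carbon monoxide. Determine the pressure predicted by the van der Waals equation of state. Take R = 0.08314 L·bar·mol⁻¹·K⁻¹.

P ≈ 83.13 bar

P = nRT/(V − nb) − a n²/V²
nRT/(V − nb) = (2.07)(0.08314)(719)/(1.524 − 2.07×0.04002) = 123.74/1.4412 = 85.859 bar
a n²/V² = (1.479)(2.07)²/(1.524)² = 2.7286 bar
P = 85.859 − 2.7286 = 83.13 bar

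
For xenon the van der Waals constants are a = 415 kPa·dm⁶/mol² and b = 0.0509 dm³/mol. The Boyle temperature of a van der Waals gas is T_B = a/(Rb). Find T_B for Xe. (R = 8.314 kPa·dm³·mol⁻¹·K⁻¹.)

For a van der Waals gas the second virial coefficient B₂ = b − a/(RT) vanishes at T_B = a/(Rb).
T_B = 415/(8.314×0.0509) = 415/0.42318 = 980.7 K

T_B ≈ 980.7 K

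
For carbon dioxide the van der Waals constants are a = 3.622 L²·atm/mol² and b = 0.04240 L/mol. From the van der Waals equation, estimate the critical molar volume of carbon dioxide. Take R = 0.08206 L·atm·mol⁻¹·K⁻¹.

V_m,c ≈ 0.1272 L/mol

For a van der Waals gas, V_m,c = 3b.
V_m,c = 3×0.04240 = 0.1272 L/mol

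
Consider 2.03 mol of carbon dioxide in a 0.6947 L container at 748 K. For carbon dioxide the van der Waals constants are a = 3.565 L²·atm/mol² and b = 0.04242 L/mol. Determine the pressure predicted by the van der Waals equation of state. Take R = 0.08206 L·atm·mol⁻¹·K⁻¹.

P = nRT/(V − nb) − a n²/V²
nRT/(V − nb) = (2.03)(0.08206)(748)/(0.6947 − 2.03×0.04242) = 124.60/0.60859 = 204.74 atm
a n²/V² = (3.565)(2.03)²/(0.6947)² = 30.441 atm
P = 204.74 − 30.441 = 174.3 atm

P ≈ 174.3 atm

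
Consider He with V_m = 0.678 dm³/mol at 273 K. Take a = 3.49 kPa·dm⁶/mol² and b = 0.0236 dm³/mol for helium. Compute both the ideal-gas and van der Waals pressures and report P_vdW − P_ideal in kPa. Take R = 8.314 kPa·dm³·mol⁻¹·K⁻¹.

Ideal: P_ideal = RT/V_m = (8.314)(273)/0.678 = 3347.67 kPa
vdW: P = RT/(V_m − b) − a/V_m² = 2269.72/0.654400 − 3.49/0.459684 = 3468.40 − 7.59217 = 3460.81 kPa
ΔP = 3460.81 − 3347.67 = 113.1 kPa

ΔP ≈ 113.1 kPa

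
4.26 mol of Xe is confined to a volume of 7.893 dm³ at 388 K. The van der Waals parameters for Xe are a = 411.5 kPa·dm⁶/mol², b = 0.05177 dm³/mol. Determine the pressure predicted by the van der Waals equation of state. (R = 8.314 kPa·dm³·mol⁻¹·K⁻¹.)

P = nRT/(V − nb) − a n²/V²
nRT/(V − nb) = (4.26)(8.314)(388)/(7.893 − 4.26×0.05177) = 13742/7.6725 = 1791.1 kPa
a n²/V² = (411.5)(4.26)²/(7.893)² = 119.87 kPa
P = 1791.1 − 119.87 = 1671 kPa

P ≈ 1671 kPa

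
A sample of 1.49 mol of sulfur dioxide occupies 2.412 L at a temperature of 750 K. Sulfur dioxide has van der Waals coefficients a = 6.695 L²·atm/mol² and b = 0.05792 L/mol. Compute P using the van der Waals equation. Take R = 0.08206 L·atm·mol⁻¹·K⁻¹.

P = nRT/(V − nb) − a n²/V²
nRT/(V − nb) = (1.49)(0.08206)(750)/(2.412 − 1.49×0.05792) = 91.702/2.3257 = 39.430 atm
a n²/V² = (6.695)(1.49)²/(2.412)² = 2.5549 atm
P = 39.430 − 2.5549 = 36.88 atm

P ≈ 36.88 atm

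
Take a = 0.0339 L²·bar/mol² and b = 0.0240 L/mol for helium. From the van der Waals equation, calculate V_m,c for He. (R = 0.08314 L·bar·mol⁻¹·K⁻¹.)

For a van der Waals gas, V_m,c = 3b.
V_m,c = 3×0.0240 = 0.07200 L/mol

V_m,c ≈ 0.07200 L/mol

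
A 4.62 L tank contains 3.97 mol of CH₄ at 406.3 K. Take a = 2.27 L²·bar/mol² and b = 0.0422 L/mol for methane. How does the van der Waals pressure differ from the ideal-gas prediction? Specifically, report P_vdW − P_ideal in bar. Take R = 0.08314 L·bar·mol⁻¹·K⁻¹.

Ideal: P_ideal = nRT/V = (3.97)(0.08314)(406.3)/4.62 = 29.0272 bar
vdW: P = nRT/(V − nb) − a n²/V² = 134.106/4.45247 − 35.7772/21.3444 = 30.1195 − 1.67619 = 28.4433 bar
ΔP = 28.4433 − 29.0272 = -0.584 bar

ΔP ≈ -0.584 bar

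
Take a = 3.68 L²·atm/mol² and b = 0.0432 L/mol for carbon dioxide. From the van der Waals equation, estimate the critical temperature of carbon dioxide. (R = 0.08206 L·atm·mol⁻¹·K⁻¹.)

T_c ≈ 307.6 K

For a van der Waals gas, T_c = 8a/(27Rb).
T_c = 8×3.68/(27×0.08206×0.0432) = 29.440/0.095715 = 307.6 K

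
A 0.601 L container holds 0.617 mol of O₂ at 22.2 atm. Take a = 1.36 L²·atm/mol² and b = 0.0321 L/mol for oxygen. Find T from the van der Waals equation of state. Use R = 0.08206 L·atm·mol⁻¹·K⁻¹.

T ≈ 271.3 K

T = (P + a n²/V²)(V − nb)/(nR)
P + a n²/V² = 22.2 + (1.36)(0.617)²/(0.601)² = 23.633 atm
V − nb = 0.601 − (0.617)(0.0321) = 0.58119 L
T = (23.633)(0.58119)/((0.617)(0.08206)) = 271.3 K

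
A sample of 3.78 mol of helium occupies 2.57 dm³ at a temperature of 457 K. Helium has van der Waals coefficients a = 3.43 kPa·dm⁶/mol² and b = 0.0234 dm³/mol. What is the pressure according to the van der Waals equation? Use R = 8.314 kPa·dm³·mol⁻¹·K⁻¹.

P ≈ 5780 kPa

P = nRT/(V − nb) − a n²/V²
nRT/(V − nb) = (3.78)(8.314)(457)/(2.57 − 3.78×0.0234) = 14362/2.4815 = 5787.6 kPa
a n²/V² = (3.43)(3.78)²/(2.57)² = 7.4201 kPa
P = 5787.6 − 7.4201 = 5780 kPa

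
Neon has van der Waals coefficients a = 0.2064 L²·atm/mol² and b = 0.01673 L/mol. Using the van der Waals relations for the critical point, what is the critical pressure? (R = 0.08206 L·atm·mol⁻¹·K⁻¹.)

For a van der Waals gas, P_c = a/(27b²).
P_c = 0.2064/(27×(0.01673)²) = 0.2064/0.0075571 = 27.31 atm

P_c ≈ 27.31 atm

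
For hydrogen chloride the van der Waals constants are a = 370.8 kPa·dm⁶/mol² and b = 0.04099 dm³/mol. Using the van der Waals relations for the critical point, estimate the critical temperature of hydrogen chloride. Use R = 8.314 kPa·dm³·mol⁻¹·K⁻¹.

T_c ≈ 322.4 K

For a van der Waals gas, T_c = 8a/(27Rb).
T_c = 8×370.8/(27×8.314×0.04099) = 2966.4/9.2014 = 322.4 K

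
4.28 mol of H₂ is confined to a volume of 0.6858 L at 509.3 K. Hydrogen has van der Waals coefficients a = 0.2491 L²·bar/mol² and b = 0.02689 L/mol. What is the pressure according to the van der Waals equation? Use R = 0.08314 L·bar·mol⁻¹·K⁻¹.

P ≈ 307.8 bar

P = nRT/(V − nb) − a n²/V²
nRT/(V − nb) = (4.28)(0.08314)(509.3)/(0.6858 − 4.28×0.02689) = 181.23/0.57071 = 317.55 bar
a n²/V² = (0.2491)(4.28)²/(0.6858)² = 9.7021 bar
P = 317.55 − 9.7021 = 307.8 bar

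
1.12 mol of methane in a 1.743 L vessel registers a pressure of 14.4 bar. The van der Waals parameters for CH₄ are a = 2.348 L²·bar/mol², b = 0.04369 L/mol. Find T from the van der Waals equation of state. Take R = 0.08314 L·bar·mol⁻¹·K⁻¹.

T ≈ 279.6 K

T = (P + a n²/V²)(V − nb)/(nR)
P + a n²/V² = 14.4 + (2.348)(1.12)²/(1.743)² = 15.369 bar
V − nb = 1.743 − (1.12)(0.04369) = 1.6941 L
T = (15.369)(1.6941)/((1.12)(0.08314)) = 279.6 K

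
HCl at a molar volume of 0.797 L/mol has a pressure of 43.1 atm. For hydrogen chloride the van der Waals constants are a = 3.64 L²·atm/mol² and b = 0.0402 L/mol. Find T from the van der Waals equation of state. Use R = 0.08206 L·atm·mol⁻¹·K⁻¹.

T ≈ 450.3 K

T = (P + a/V_m²)(V_m − b)/R
P + a/V_m² = 43.1 + 3.64/(0.797)² = 48.830 atm
V_m − b = 0.797 − 0.0402 = 0.75680 L/mol
T = (48.830)(0.75680)/0.08206 = 450.3 K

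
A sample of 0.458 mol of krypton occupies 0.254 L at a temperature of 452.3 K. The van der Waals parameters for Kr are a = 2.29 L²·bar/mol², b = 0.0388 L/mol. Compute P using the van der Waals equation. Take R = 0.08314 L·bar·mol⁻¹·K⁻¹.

P = nRT/(V − nb) − a n²/V²
nRT/(V − nb) = (0.458)(0.08314)(452.3)/(0.254 − 0.458×0.0388) = 17.223/0.23623 = 72.908 bar
a n²/V² = (2.29)(0.458)²/(0.254)² = 7.4456 bar
P = 72.908 − 7.4456 = 65.46 bar

P ≈ 65.46 bar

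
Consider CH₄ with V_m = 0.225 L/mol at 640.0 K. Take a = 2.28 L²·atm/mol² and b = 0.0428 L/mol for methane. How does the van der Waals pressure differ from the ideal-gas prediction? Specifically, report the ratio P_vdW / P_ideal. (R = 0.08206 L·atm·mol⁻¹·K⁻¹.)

P_vdW / P_ideal ≈ 1.042

Ideal: P_ideal = RT/V_m = (0.08206)(640.0)/0.225 = 233.415 atm
vdW: P = RT/(V_m − b) − a/V_m² = 52.5184/0.182200 − 2.28/0.0506250 = 288.246 − 45.0370 = 243.209 atm
Ratio = 243.209/233.415 = 1.042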